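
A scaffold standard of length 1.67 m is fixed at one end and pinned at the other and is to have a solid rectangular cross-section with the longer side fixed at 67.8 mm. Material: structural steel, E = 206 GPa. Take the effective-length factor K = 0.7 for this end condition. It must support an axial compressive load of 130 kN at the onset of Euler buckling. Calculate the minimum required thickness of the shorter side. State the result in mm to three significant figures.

L_e = K·L = 0.7 × 1.67 = 1.169 m
Required I = P_cr·L_e²/(π²E) = 1.300×10^5 × 1.169² / (π² × 2.06×10^11) = 8.738×10^-8 m⁴
I_req = 8.738×10^4 mm⁴
Rectangle, weak axis: I_min = h·b³/12 with h = 67.8 mm fixed  ⇒  b = (12I/h)^(1/3) = 24.9 mm

b ≈ 24.9 mm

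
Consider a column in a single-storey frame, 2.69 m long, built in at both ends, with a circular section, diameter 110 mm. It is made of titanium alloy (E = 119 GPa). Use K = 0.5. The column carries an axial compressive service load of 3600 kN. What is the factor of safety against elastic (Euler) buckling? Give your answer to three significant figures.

I = πd⁴/64 = π×110⁴/64 = 7.187×10^6 mm⁴
I = 7.187×10^6 mm⁴ = 7.187×10^-6 m⁴
Effective length L_e = K·L = 0.5 × 2.69 = 1.345 m
P_cr = π²EI / L_e² = π² × 119×10⁹ × 7.187×10^-6 / 1.345² = 4.666×10^6 N
Factor of safety n = P_cr / P = 4666.0 / 3600 = 1.30

n ≈ 1.30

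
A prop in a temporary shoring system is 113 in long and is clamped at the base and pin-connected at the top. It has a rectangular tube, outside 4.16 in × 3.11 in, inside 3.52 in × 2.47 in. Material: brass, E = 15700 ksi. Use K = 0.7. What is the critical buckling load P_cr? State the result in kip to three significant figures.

P_cr ≈ 149 kip

Weak-axis I_min = (h_o·b_o³ − h_i·b_i³)/12 with b_o = 3.11, b_i = 2.470 in (shorter outer/inner sides).
I_min = (4.16×3.11³ − 3.520×2.470³)/12 = 6.008 in⁴
Effective length L_e = K·L = 0.7 × 113 = 79.10 in
P_cr = π²EI / L_e² = π² × 15700×10³ × 6.008 / 79.10² = 1.488×10^5 lb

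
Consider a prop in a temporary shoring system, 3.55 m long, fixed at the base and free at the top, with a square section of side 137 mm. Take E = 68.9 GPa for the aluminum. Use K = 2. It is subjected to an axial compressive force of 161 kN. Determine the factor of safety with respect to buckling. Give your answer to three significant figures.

n ≈ 2.46

I = a⁴/12 = 137⁴/12 = 2.936×10^7 mm⁴
I = 2.936×10^7 mm⁴ = 2.936×10^-5 m⁴
Effective length L_e = K·L = 2 × 3.55 = 7.100 m
P_cr = π²EI / L_e² = π² × 68.9×10⁹ × 2.936×10^-5 / 7.100² = 3.960×10^5 N
Factor of safety n = P_cr / P = 396.01 / 161 = 2.46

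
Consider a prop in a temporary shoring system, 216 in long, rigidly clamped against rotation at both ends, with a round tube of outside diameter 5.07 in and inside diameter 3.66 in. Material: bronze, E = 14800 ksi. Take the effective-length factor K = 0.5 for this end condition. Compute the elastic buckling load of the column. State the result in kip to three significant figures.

P_cr ≈ 296 kip

d_o = 5.07 in, d_i = 3.66 in
I = π(d_o⁴ − d_i⁴)/64 = π(5.07⁴ − 3.660⁴)/64 = 23.63 in⁴
Effective length L_e = K·L = 0.5 × 216 = 108.0 in
P_cr = π²EI / L_e² = π² × 14800×10³ × 23.63 / 108.0² = 2.959×10^5 lb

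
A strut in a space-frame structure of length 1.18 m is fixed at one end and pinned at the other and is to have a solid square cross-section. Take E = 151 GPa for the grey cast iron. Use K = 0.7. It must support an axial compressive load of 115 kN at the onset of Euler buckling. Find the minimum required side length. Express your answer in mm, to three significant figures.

a ≈ 28.2 mm

L_e = K·L = 0.7 × 1.18 = 0.8260 m
Required I = P_cr·L_e²/(π²E) = 1.150×10^5 × 0.8260² / (π² × 1.51×10^11) = 5.265×10^-8 m⁴
I_req = 5.265×10^4 mm⁴
Solid square: I = a⁴/12  ⇒  a = (12I)^(1/4) = (12×5.265×10^4)^(1/4) = 28.2 mm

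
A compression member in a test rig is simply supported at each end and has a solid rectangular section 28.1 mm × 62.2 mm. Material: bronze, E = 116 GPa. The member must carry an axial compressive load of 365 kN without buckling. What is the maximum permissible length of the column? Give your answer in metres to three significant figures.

L_max ≈ 0.601 m

Buckling occurs about the weak axis: I_min = h·b³/12 with b = 28.1 mm (the shorter side).
I_min = 62.2×28.1³/12 = 1.150×10^5 mm⁴
I = 1.150×10^-7 m⁴
At the buckling limit P_cr = P = 3.650×10^5 N
From P_cr = π²EI/(K·L)²:  L = (1/K)·√(π²EI/P_cr) = (1/1)·√(π²×1.16×10^11×1.150×10^-7/3.650×10^5)
L = 0.601 m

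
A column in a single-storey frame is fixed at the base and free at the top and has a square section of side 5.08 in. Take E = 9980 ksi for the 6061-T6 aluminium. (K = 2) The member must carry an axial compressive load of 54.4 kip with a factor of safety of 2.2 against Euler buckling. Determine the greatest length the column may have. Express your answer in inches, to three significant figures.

L_max ≈ 107 in

I = a⁴/12 = 5.08⁴/12 = 55.50 in⁴
Required critical load P_cr = n·P = 2.2 × 54.4 = 119.7 kip = 1.197×10^5 lb
From P_cr = π²EI/(K·L)²:  L = (1/K)·√(π²EI/P_cr) = (1/2)·√(π²×9.98×10^6×55.50/1.197×10^5)
L = 107 in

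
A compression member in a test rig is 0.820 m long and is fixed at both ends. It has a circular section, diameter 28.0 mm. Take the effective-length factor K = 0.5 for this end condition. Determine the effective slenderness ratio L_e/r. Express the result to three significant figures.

For a solid circle r = d/4 = 28.0/4 = 7.000 mm
L_e = K·L = 0.5 × 0.820 m = 0.4100 m = 410.00 mm
λ = L_e / r_min = 410.00 / 7.000 = 58.6

λ ≈ 58.6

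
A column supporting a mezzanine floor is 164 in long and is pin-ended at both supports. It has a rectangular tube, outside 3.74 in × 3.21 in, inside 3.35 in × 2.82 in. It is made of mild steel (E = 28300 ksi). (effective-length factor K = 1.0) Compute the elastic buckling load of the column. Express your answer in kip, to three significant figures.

Weak-axis I_min = (h_o·b_o³ − h_i·b_i³)/12 with b_o = 3.21, b_i = 2.820 in (shorter outer/inner sides).
I_min = (3.74×3.21³ − 3.350×2.820³)/12 = 4.048 in⁴
Effective length L_e = K·L = 1 × 164 = 164.0 in
P_cr = π²EI / L_e² = π² × 28300×10³ × 4.048 / 164.0² = 4.204×10^4 lb

P_cr ≈ 42.0 kip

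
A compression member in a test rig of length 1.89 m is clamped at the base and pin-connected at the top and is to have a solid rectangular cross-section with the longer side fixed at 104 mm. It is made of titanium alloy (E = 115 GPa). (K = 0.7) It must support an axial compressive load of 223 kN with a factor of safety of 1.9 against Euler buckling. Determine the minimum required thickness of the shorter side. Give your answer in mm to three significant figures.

Required P_cr = n·P = 1.9 × 223 = 423.7 kN
L_e = K·L = 0.7 × 1.89 = 1.323 m
Required I = P_cr·L_e²/(π²E) = 4.237×10^5 × 1.323² / (π² × 1.15×10^11) = 6.534×10^-7 m⁴
I_req = 6.534×10^5 mm⁴
Rectangle, weak axis: I_min = h·b³/12 with h = 104 mm fixed  ⇒  b = (12I/h)^(1/3) = 42.2 mm

b ≈ 42.2 mm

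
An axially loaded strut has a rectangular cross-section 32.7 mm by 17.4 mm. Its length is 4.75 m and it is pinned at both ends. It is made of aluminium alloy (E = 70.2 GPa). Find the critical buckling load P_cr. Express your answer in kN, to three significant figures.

Buckling occurs about the weak axis: I_min = h·b³/12 with b = 17.4 mm (the shorter side).
I_min = 32.7×17.4³/12 = 1.436×10^4 mm⁴
I = 1.436×10^4 mm⁴ = 1.436×10^-8 m⁴
Effective length L_e = K·L = 1 × 4.75 = 4.750 m
P_cr = π²EI / L_e² = π² × 70.2×10⁹ × 1.436×10^-8 / 4.750² = 440.8 N

P_cr ≈ 0.441 kN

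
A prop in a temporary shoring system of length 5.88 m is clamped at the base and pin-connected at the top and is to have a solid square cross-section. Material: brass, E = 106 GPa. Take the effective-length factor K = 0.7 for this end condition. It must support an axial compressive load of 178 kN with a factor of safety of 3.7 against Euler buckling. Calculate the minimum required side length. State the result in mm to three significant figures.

Required P_cr = n·P = 3.7 × 178 = 658.6 kN
L_e = K·L = 0.7 × 5.88 = 4.116 m
Required I = P_cr·L_e²/(π²E) = 6.586×10^5 × 4.116² / (π² × 1.06×10^11) = 1.067×10^-5 m⁴
I_req = 1.067×10^7 mm⁴
Solid square: I = a⁴/12  ⇒  a = (12I)^(1/4) = (12×1.067×10^7)^(1/4) = 106 mm

a ≈ 106 mm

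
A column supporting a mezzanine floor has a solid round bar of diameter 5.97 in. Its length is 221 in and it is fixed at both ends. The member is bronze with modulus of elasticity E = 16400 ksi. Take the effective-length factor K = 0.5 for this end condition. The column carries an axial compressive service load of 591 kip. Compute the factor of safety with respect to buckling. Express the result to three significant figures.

I = πd⁴/64 = π×5.97⁴/64 = 62.35 in⁴
Effective length L_e = K·L = 0.5 × 221 = 110.5 in
P_cr = π²EI / L_e² = π² × 16400×10³ × 62.35 / 110.5² = 8.266×10^5 lb
Factor of safety n = P_cr / P = 826.58 / 591 = 1.40

n ≈ 1.40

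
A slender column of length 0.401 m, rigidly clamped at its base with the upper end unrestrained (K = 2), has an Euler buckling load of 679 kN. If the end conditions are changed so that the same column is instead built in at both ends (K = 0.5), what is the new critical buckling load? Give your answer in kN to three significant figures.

P_cr ≈ 10900 kN

P_cr ∝ 1/K², so P_cr,new = P_cr,old × (K_old/K_new)² = 679 × (2/0.5)²
= 679 × 16.00 = 10900 kN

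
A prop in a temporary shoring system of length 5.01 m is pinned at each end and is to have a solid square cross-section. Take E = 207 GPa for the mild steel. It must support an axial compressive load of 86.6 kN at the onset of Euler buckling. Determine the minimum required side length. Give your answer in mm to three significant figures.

a ≈ 59.8 mm

L_e = K·L = 1 × 5.01 = 5.010 m
Required I = P_cr·L_e²/(π²E) = 8.660×10^4 × 5.010² / (π² × 2.07×10^11) = 1.064×10^-6 m⁴
I_req = 1.064×10^6 mm⁴
Solid square: I = a⁴/12  ⇒  a = (12I)^(1/4) = (12×1.064×10^6)^(1/4) = 59.8 mm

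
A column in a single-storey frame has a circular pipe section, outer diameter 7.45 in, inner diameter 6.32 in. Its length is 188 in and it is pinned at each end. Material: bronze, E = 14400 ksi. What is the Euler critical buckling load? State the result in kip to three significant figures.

d_o = 7.45 in, d_i = 6.32 in
I = π(d_o⁴ − d_i⁴)/64 = π(7.45⁴ − 6.320⁴)/64 = 72.90 in⁴
Effective length L_e = K·L = 1 × 188 = 188.0 in
P_cr = π²EI / L_e² = π² × 14400×10³ × 72.90 / 188.0² = 2.931×10^5 lb

P_cr ≈ 293 kip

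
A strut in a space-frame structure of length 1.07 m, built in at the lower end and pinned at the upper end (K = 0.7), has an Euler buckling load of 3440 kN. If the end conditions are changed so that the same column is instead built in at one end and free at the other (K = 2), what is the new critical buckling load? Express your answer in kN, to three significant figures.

P_cr ∝ 1/K², so P_cr,new = P_cr,old × (K_old/K_new)² = 3440 × (0.7/2)²
= 3440 × 0.1225 = 421 kN

P_cr ≈ 421 kN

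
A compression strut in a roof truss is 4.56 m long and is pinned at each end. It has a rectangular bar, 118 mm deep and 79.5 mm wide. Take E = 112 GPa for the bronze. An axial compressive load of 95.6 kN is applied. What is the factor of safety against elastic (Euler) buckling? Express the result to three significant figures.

Buckling occurs about the weak axis: I_min = h·b³/12 with b = 79.5 mm (the shorter side).
I_min = 118×79.5³/12 = 4.941×10^6 mm⁴
I = 4.941×10^6 mm⁴ = 4.941×10^-6 m⁴
Effective length L_e = K·L = 1 × 4.56 = 4.560 m
P_cr = π²EI / L_e² = π² × 112×10⁹ × 4.941×10^-6 / 4.560² = 2.627×10^5 N
Factor of safety n = P_cr / P = 262.66 / 95.6 = 2.75

n ≈ 2.75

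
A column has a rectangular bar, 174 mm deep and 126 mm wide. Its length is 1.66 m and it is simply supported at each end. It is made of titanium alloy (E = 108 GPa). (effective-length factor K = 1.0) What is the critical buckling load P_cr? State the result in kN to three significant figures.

P_cr ≈ 11200 kN

Buckling occurs about the weak axis: I_min = h·b³/12 with b = 126 mm (the shorter side).
I_min = 174×126³/12 = 2.901×10^7 mm⁴
I = 2.901×10^7 mm⁴ = 2.901×10^-5 m⁴
Effective length L_e = K·L = 1 × 1.66 = 1.660 m
P_cr = π²EI / L_e² = π² × 108×10⁹ × 2.901×10^-5 / 1.660² = 1.122×10^7 N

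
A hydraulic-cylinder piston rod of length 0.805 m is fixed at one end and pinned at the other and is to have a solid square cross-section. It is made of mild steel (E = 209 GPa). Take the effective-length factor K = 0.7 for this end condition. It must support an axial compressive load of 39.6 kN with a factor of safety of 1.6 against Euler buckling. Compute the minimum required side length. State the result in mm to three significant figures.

Required P_cr = n·P = 1.6 × 39.6 = 63.36 kN
L_e = K·L = 0.7 × 0.805 = 0.5635 m
Required I = P_cr·L_e²/(π²E) = 6.336×10^4 × 0.5635² / (π² × 2.09×10^11) = 9.753×10^-9 m⁴
I_req = 9.753×10^3 mm⁴
Solid square: I = a⁴/12  ⇒  a = (12I)^(1/4) = (12×9.753×10^3)^(1/4) = 18.5 mm

a ≈ 18.5 mm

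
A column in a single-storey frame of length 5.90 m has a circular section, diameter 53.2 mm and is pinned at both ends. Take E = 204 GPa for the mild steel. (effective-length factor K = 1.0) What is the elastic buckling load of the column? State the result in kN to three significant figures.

P_cr ≈ 22.7 kN

I = πd⁴/64 = π×53.2⁴/64 = 3.932×10^5 mm⁴
I = 3.932×10^5 mm⁴ = 3.932×10^-7 m⁴
Effective length L_e = K·L = 1 × 5.90 = 5.900 m
P_cr = π²EI / L_e² = π² × 204×10⁹ × 3.932×10^-7 / 5.900² = 2.274×10^4 N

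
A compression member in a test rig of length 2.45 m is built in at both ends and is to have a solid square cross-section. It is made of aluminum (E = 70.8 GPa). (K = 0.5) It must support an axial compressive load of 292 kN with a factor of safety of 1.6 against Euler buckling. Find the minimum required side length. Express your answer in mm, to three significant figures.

Required P_cr = n·P = 1.6 × 292 = 467.2 kN
L_e = K·L = 0.5 × 2.45 = 1.225 m
Required I = P_cr·L_e²/(π²E) = 4.672×10^5 × 1.225² / (π² × 7.08×10^10) = 1.003×10^-6 m⁴
I_req = 1.003×10^6 mm⁴
Solid square: I = a⁴/12  ⇒  a = (12I)^(1/4) = (12×1.003×10^6)^(1/4) = 58.9 mm

a ≈ 58.9 mm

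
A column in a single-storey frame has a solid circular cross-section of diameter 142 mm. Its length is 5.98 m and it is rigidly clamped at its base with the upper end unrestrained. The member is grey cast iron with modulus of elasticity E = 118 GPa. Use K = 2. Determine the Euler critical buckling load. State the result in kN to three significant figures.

P_cr ≈ 162 kN

I = πd⁴/64 = π×142⁴/64 = 1.996×10^7 mm⁴
I = 1.996×10^7 mm⁴ = 1.996×10^-5 m⁴
Effective length L_e = K·L = 2 × 5.98 = 11.96 m
P_cr = π²EI / L_e² = π² × 118×10⁹ × 1.996×10^-5 / 11.96² = 1.625×10^5 N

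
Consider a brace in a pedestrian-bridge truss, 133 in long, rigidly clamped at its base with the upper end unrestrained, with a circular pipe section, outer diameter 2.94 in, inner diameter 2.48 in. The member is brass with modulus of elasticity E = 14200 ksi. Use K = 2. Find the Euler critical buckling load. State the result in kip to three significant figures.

P_cr ≈ 3.59 kip

d_o = 2.94 in, d_i = 2.48 in
I = π(d_o⁴ − d_i⁴)/64 = π(2.94⁴ − 2.480⁴)/64 = 1.811 in⁴
Effective length L_e = K·L = 2 × 133 = 266.0 in
P_cr = π²EI / L_e² = π² × 14200×10³ × 1.811 / 266.0² = 3.586×10^3 lb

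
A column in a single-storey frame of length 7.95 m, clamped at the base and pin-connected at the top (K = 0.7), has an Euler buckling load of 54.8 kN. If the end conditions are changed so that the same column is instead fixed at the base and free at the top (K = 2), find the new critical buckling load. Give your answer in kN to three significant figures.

P_cr ≈ 6.71 kN

P_cr ∝ 1/K², so P_cr,new = P_cr,old × (K_old/K_new)² = 54.8 × (0.7/2)²
= 54.8 × 0.1225 = 6.71 kN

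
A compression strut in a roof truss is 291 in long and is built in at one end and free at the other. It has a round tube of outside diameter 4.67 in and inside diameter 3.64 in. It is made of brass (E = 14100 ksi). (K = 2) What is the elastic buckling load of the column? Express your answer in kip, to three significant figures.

d_o = 4.67 in, d_i = 3.64 in
I = π(d_o⁴ − d_i⁴)/64 = π(4.67⁴ − 3.640⁴)/64 = 14.73 in⁴
Effective length L_e = K·L = 2 × 291 = 582.0 in
P_cr = π²EI / L_e² = π² × 14100×10³ × 14.73 / 582.0² = 6.052×10^3 lb

P_cr ≈ 6.05 kip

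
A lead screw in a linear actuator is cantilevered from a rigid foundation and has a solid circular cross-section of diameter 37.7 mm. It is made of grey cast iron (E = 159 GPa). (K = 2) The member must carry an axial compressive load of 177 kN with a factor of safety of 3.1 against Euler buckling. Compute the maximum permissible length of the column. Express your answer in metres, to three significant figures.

L_max ≈ 0.266 m

I = πd⁴/64 = π×37.7⁴/64 = 9.916×10^4 mm⁴
I = 9.916×10^-8 m⁴
Required critical load P_cr = n·P = 3.1 × 177 = 548.7 kN = 5.487×10^5 N
From P_cr = π²EI/(K·L)²:  L = (1/K)·√(π²EI/P_cr) = (1/2)·√(π²×1.59×10^11×9.916×10^-8/5.487×10^5)
L = 0.266 m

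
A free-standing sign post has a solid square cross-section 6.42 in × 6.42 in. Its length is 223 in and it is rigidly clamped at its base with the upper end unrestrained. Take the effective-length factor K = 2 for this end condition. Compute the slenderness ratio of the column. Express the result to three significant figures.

λ ≈ 241

I = a⁴/12 = 6.42⁴/12 = 141.6 in⁴
A = 41.22 in²;  r_min = √(I/A) = √(141.6/41.22) = 1.853 in
L_e = K·L = 2 × 223 = 446.0 in
λ = L_e / r_min = 446.00 / 1.853 = 241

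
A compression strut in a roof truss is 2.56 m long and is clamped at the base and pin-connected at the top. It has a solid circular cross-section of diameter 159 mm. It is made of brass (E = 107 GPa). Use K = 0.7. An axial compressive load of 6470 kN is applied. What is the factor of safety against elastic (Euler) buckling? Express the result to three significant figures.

I = πd⁴/64 = π×159⁴/64 = 3.137×10^7 mm⁴
I = 3.137×10^7 mm⁴ = 3.137×10^-5 m⁴
Effective length L_e = K·L = 0.7 × 2.56 = 1.792 m
P_cr = π²EI / L_e² = π² × 107×10⁹ × 3.137×10^-5 / 1.792² = 1.032×10^7 N
Factor of safety n = P_cr / P = 10317 / 6470 = 1.59

n ≈ 1.59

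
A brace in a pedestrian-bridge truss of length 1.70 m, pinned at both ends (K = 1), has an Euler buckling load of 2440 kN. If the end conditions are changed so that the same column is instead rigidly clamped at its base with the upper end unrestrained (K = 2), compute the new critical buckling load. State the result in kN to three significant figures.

P_cr ≈ 610 kN

P_cr ∝ 1/K², so P_cr,new = P_cr,old × (K_old/K_new)² = 2440 × (1/2)²
= 2440 × 0.2500 = 610 kN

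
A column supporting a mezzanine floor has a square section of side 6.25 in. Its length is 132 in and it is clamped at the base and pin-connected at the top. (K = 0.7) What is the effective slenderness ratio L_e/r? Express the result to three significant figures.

λ ≈ 51.2

I = a⁴/12 = 6.25⁴/12 = 127.2 in⁴
A = 39.06 in²;  r_min = √(I/A) = √(127.2/39.06) = 1.804 in
L_e = K·L = 0.7 × 132 = 92.40 in
λ = L_e / r_min = 92.400 / 1.804 = 51.2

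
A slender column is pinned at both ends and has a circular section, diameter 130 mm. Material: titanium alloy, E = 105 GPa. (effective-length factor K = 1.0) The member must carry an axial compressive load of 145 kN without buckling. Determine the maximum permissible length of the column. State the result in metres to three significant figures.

I = πd⁴/64 = π×130⁴/64 = 1.402×10^7 mm⁴
I = 1.402×10^-5 m⁴
At the buckling limit P_cr = P = 1.450×10^5 N
From P_cr = π²EI/(K·L)²:  L = (1/K)·√(π²EI/P_cr) = (1/1)·√(π²×1.05×10^11×1.402×10^-5/1.450×10^5)
L = 10.0 m

L_max ≈ 10.0 m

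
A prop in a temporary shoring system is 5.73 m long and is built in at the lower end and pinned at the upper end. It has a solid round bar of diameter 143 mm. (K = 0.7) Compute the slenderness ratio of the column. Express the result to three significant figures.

λ ≈ 112

For a solid circle r = d/4 = 143/4 = 35.75 mm
L_e = K·L = 0.7 × 5.73 m = 4.011 m = 4011.0 mm
λ = L_e / r_min = 4011.0 / 35.75 = 112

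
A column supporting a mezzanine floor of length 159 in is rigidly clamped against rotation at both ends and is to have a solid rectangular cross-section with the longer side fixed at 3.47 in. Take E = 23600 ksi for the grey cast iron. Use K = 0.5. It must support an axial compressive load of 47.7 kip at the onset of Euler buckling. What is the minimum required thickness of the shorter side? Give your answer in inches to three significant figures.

L_e = K·L = 0.5 × 159 = 79.50 in
Required I = P_cr·L_e²/(π²E) = 4.770×10^4 × 79.50² / (π² × 2.36×10^7) = 1.294 in⁴
Rectangle, weak axis: I_min = h·b³/12 with h = 3.47 in fixed  ⇒  b = (12I/h)^(1/3) = 1.65 in

b ≈ 1.65 in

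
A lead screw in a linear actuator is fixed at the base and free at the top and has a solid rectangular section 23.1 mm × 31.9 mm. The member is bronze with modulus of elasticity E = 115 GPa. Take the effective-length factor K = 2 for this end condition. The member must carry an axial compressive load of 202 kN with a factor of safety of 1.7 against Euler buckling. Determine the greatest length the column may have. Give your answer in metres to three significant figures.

Buckling occurs about the weak axis: I_min = h·b³/12 with b = 23.1 mm (the shorter side).
I_min = 31.9×23.1³/12 = 3.277×10^4 mm⁴
I = 3.277×10^-8 m⁴
Required critical load P_cr = n·P = 1.7 × 202 = 343.4 kN = 3.434×10^5 N
From P_cr = π²EI/(K·L)²:  L = (1/K)·√(π²EI/P_cr) = (1/2)·√(π²×1.15×10^11×3.277×10^-8/3.434×10^5)
L = 0.165 m

L_max ≈ 0.165 m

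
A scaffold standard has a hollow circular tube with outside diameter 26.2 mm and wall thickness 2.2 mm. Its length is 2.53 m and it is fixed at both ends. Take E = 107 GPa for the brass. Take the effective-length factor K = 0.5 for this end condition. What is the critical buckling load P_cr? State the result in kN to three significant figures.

P_cr ≈ 7.95 kN

Inner diameter d_i = 26.2 − 2×2.2 = 21.80 mm
I = π(d_o⁴ − d_i⁴)/64 = π(26.2⁴ − 21.80⁴)/64 = 1.204×10^4 mm⁴
I = 1.204×10^4 mm⁴ = 1.204×10^-8 m⁴
Effective length L_e = K·L = 0.5 × 2.53 = 1.265 m
P_cr = π²EI / L_e² = π² × 107×10⁹ × 1.204×10^-8 / 1.265² = 7.948×10^3 N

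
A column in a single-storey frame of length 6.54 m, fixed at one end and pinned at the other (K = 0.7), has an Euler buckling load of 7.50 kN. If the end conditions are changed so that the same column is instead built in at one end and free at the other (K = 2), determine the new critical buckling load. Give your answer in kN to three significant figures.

P_cr ∝ 1/K², so P_cr,new = P_cr,old × (K_old/K_new)² = 7.50 × (0.7/2)²
= 7.50 × 0.1225 = 0.919 kN

P_cr ≈ 0.919 kN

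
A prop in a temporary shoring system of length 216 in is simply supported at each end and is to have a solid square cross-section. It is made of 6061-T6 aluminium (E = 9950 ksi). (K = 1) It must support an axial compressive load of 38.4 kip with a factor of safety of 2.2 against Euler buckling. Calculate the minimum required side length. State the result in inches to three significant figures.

Required P_cr = n·P = 2.2 × 38.4 = 84.48 kip
L_e = K·L = 1 × 216 = 216.0 in
Required I = P_cr·L_e²/(π²E) = 8.448×10^4 × 216.0² / (π² × 9.95×10^6) = 40.14 in⁴
Solid square: I = a⁴/12  ⇒  a = (12I)^(1/4) = (12×40.14)^(1/4) = 4.68 in

a ≈ 4.68 in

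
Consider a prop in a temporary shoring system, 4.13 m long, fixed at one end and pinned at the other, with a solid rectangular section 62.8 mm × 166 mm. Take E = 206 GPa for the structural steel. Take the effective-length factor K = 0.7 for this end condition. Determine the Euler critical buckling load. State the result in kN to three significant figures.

Buckling occurs about the weak axis: I_min = h·b³/12 with b = 62.8 mm (the shorter side).
I_min = 166×62.8³/12 = 3.426×10^6 mm⁴
I = 3.426×10^6 mm⁴ = 3.426×10^-6 m⁴
Effective length L_e = K·L = 0.7 × 4.13 = 2.891 m
P_cr = π²EI / L_e² = π² × 206×10⁹ × 3.426×10^-6 / 2.891² = 8.334×10^5 N

P_cr ≈ 833 kN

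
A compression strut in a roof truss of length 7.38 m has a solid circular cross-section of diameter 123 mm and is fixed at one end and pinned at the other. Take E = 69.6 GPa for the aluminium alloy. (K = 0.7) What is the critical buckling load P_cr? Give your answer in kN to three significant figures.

P_cr ≈ 289 kN

I = πd⁴/64 = π×123⁴/64 = 1.124×10^7 mm⁴
I = 1.124×10^7 mm⁴ = 1.124×10^-5 m⁴
Effective length L_e = K·L = 0.7 × 7.38 = 5.166 m
P_cr = π²EI / L_e² = π² × 69.6×10⁹ × 1.124×10^-5 / 5.166² = 2.892×10^5 N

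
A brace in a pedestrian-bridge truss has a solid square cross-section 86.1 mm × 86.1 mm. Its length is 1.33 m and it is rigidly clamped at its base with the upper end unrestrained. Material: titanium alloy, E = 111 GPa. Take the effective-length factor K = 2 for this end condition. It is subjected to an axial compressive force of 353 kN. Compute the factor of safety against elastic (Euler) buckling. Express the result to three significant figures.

I = a⁴/12 = 86.1⁴/12 = 4.580×10^6 mm⁴
I = 4.580×10^6 mm⁴ = 4.580×10^-6 m⁴
Effective length L_e = K·L = 2 × 1.33 = 2.660 m
P_cr = π²EI / L_e² = π² × 111×10⁹ × 4.580×10^-6 / 2.660² = 7.091×10^5 N
Factor of safety n = P_cr / P = 709.07 / 353 = 2.01

n ≈ 2.01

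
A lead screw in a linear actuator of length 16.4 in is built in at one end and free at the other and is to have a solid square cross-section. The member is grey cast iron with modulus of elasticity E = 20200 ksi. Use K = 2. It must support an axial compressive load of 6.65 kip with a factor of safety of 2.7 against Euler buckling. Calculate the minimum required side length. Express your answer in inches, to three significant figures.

a ≈ 1.04 in

Required P_cr = n·P = 2.7 × 6.65 = 17.96 kip
L_e = K·L = 2 × 16.4 = 32.80 in
Required I = P_cr·L_e²/(π²E) = 1.796×10^4 × 32.80² / (π² × 2.02×10^7) = 9.689×10^-2 in⁴
Solid square: I = a⁴/12  ⇒  a = (12I)^(1/4) = (12×9.689×10^-2)^(1/4) = 1.04 in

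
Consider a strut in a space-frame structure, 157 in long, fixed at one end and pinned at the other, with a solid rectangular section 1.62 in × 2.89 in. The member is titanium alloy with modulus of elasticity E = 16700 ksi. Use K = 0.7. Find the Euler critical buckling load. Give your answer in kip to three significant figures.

Buckling occurs about the weak axis: I_min = h·b³/12 with b = 1.62 in (the shorter side).
I_min = 2.89×1.62³/12 = 1.024 in⁴
Effective length L_e = K·L = 0.7 × 157 = 109.9 in
P_cr = π²EI / L_e² = π² × 16700×10³ × 1.024 / 109.9² = 1.397×10^4 lb

P_cr ≈ 14.0 kip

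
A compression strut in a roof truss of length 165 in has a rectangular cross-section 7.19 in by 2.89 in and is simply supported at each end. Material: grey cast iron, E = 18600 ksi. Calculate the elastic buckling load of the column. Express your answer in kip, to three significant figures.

Buckling occurs about the weak axis: I_min = h·b³/12 with b = 2.89 in (the shorter side).
I_min = 7.19×2.89³/12 = 14.46 in⁴
Effective length L_e = K·L = 1 × 165 = 165.0 in
P_cr = π²EI / L_e² = π² × 18600×10³ × 14.46 / 165.0² = 9.752×10^4 lb

P_cr ≈ 97.5 kip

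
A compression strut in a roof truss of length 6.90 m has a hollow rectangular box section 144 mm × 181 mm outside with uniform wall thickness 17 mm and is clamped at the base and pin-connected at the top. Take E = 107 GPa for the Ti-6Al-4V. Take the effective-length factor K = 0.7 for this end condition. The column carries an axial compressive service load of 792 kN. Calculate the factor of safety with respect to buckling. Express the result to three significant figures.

Inner dimensions: h_i = 181 − 2×17 = 147.0 mm, b_i = 144 − 2×17 = 110.0 mm
Weak-axis I_min = (h_o·b_o³ − h_i·b_i³)/12 with b_o = 144, b_i = 110.0 mm (shorter outer/inner sides).
I_min = (181×144³ − 147.0×110.0³)/12 = 2.873×10^7 mm⁴
I = 2.873×10^7 mm⁴ = 2.873×10^-5 m⁴
Effective length L_e = K·L = 0.7 × 6.90 = 4.830 m
P_cr = π²EI / L_e² = π² × 107×10⁹ × 2.873×10^-5 / 4.830² = 1.301×10^6 N
Factor of safety n = P_cr / P = 1300.7 / 792 = 1.64

n ≈ 1.64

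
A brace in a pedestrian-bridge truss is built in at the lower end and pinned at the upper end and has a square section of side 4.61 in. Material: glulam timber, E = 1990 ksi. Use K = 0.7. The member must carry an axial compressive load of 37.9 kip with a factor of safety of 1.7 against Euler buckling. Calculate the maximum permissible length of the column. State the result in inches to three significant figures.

L_max ≈ 153 in

I = a⁴/12 = 4.61⁴/12 = 37.64 in⁴
Required critical load P_cr = n·P = 1.7 × 37.9 = 64.43 kip = 6.443×10^4 lb
From P_cr = π²EI/(K·L)²:  L = (1/K)·√(π²EI/P_cr) = (1/0.7)·√(π²×1.99×10^6×37.64/6.443×10^4)
L = 153 in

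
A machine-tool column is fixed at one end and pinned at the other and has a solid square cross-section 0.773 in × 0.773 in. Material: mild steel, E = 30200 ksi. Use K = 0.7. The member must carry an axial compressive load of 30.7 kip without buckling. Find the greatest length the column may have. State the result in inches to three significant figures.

I = a⁴/12 = 0.773⁴/12 = 2.975×10^-2 in⁴
At the buckling limit P_cr = P = 3.070×10^4 lb
From P_cr = π²EI/(K·L)²:  L = (1/K)·√(π²EI/P_cr) = (1/0.7)·√(π²×3.02×10^7×2.975×10^-2/3.070×10^4)
L = 24.3 in

L_max ≈ 24.3 in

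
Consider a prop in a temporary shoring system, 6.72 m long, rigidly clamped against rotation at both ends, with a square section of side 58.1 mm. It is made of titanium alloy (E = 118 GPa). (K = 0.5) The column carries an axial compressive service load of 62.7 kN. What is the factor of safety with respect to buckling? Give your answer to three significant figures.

I = a⁴/12 = 58.1⁴/12 = 9.496×10^5 mm⁴
I = 9.496×10^5 mm⁴ = 9.496×10^-7 m⁴
Effective length L_e = K·L = 0.5 × 6.72 = 3.360 m
P_cr = π²EI / L_e² = π² × 118×10⁹ × 9.496×10^-7 / 3.360² = 9.795×10^4 N
Factor of safety n = P_cr / P = 97.955 / 62.7 = 1.56

n ≈ 1.56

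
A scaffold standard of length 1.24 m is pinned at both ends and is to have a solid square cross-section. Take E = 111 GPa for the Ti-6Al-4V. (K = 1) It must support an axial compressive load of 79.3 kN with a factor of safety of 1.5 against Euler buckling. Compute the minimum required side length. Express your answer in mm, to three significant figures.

Required P_cr = n·P = 1.5 × 79.3 = 119.0 kN
L_e = K·L = 1 × 1.24 = 1.240 m
Required I = P_cr·L_e²/(π²E) = 1.190×10^5 × 1.240² / (π² × 1.11×10^11) = 1.669×10^-7 m⁴
I_req = 1.669×10^5 mm⁴
Solid square: I = a⁴/12  ⇒  a = (12I)^(1/4) = (12×1.669×10^5)^(1/4) = 37.6 mm

a ≈ 37.6 mm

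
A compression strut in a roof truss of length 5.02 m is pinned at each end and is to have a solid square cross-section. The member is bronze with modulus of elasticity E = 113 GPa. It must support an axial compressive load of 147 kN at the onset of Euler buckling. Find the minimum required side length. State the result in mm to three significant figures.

a ≈ 79.5 mm

L_e = K·L = 1 × 5.02 = 5.020 m
Required I = P_cr·L_e²/(π²E) = 1.470×10^5 × 5.020² / (π² × 1.13×10^11) = 3.322×10^-6 m⁴
I_req = 3.322×10^6 mm⁴
Solid square: I = a⁴/12  ⇒  a = (12I)^(1/4) = (12×3.322×10^6)^(1/4) = 79.5 mm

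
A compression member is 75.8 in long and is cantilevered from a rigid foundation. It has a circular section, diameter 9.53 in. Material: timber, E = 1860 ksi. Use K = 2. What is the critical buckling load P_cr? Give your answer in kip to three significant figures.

P_cr ≈ 323 kip

I = πd⁴/64 = π×9.53⁴/64 = 404.9 in⁴
Effective length L_e = K·L = 2 × 75.8 = 151.6 in
P_cr = π²EI / L_e² = π² × 1860×10³ × 404.9 / 151.6² = 3.234×10^5 lb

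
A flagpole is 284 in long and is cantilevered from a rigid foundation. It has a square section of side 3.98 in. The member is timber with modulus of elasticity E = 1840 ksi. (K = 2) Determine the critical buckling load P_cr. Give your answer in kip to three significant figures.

I = a⁴/12 = 3.98⁴/12 = 20.91 in⁴
Effective length L_e = K·L = 2 × 284 = 568.0 in
P_cr = π²EI / L_e² = π² × 1840×10³ × 20.91 / 568.0² = 1.177×10^3 lb

P_cr ≈ 1.18 kip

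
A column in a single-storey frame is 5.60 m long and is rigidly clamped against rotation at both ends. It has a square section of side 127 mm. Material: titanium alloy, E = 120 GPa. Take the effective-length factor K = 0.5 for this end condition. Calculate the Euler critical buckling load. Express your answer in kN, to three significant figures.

I = a⁴/12 = 127⁴/12 = 2.168×10^7 mm⁴
I = 2.168×10^7 mm⁴ = 2.168×10^-5 m⁴
Effective length L_e = K·L = 0.5 × 5.60 = 2.800 m
P_cr = π²EI / L_e² = π² × 120×10⁹ × 2.168×10^-5 / 2.800² = 3.275×10^6 N

P_cr ≈ 3270 kN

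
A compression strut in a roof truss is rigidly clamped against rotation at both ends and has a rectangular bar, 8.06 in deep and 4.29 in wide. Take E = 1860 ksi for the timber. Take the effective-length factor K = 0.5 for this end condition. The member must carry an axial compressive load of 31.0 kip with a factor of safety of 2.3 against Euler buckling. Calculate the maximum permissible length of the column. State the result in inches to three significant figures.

Buckling occurs about the weak axis: I_min = h·b³/12 with b = 4.29 in (the shorter side).
I_min = 8.06×4.29³/12 = 53.03 in⁴
Required critical load P_cr = n·P = 2.3 × 31.0 = 71.30 kip = 7.130×10^4 lb
From P_cr = π²EI/(K·L)²:  L = (1/K)·√(π²EI/P_cr) = (1/0.5)·√(π²×1.86×10^6×53.03/7.130×10^4)
L = 234 in

L_max ≈ 234 in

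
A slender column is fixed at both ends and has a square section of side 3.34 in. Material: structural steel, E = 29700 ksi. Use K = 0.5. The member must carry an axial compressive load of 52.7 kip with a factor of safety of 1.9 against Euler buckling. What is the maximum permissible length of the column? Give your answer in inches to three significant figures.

I = a⁴/12 = 3.34⁴/12 = 10.37 in⁴
Required critical load P_cr = n·P = 1.9 × 52.7 = 100.1 kip = 1.001×10^5 lb
From P_cr = π²EI/(K·L)²:  L = (1/K)·√(π²EI/P_cr) = (1/0.5)·√(π²×2.97×10^7×10.37/1.001×10^5)
L = 348 in

L_max ≈ 348 in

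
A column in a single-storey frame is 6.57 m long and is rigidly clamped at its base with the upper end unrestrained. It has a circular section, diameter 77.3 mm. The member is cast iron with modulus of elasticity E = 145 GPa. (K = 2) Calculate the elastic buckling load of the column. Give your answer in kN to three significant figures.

P_cr ≈ 14.5 kN

I = πd⁴/64 = π×77.3⁴/64 = 1.753×10^6 mm⁴
I = 1.753×10^6 mm⁴ = 1.753×10^-6 m⁴
Effective length L_e = K·L = 2 × 6.57 = 13.14 m
P_cr = π²EI / L_e² = π² × 145×10⁹ × 1.753×10^-6 / 13.14² = 1.453×10^4 N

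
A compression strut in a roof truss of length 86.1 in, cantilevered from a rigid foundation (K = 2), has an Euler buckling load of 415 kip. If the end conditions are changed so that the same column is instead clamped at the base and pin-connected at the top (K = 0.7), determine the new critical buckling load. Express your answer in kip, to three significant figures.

P_cr ≈ 3390 kip

P_cr ∝ 1/K², so P_cr,new = P_cr,old × (K_old/K_new)² = 415 × (2/0.7)²
= 415 × 8.163 = 3390 kip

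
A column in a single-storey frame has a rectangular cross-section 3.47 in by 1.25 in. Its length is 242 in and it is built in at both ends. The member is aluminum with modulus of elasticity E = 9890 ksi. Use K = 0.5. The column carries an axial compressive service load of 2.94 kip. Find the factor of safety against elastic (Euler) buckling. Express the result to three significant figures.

n ≈ 1.28

Buckling occurs about the weak axis: I_min = h·b³/12 with b = 1.25 in (the shorter side).
I_min = 3.47×1.25³/12 = 0.5648 in⁴
Effective length L_e = K·L = 0.5 × 242 = 121.0 in
P_cr = π²EI / L_e² = π² × 9890×10³ × 0.5648 / 121.0² = 3.765×10^3 lb
Factor of safety n = P_cr / P = 3.7653 / 2.94 = 1.28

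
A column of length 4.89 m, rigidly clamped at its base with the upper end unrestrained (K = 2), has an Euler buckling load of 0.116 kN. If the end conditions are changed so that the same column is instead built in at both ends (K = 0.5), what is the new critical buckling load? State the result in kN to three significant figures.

P_cr ≈ 1.86 kN

P_cr ∝ 1/K², so P_cr,new = P_cr,old × (K_old/K_new)² = 0.116 × (2/0.5)²
= 0.116 × 16.00 = 1.86 kN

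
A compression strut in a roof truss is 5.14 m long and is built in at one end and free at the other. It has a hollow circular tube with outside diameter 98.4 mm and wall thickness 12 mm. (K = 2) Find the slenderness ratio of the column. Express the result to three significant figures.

Inner diameter d_i = 98.4 − 2×12 = 74.40 mm
I = π(d_o⁴ − d_i⁴)/64 = π(98.4⁴ − 74.40⁴)/64 = 3.098×10^6 mm⁴
A = 3.257×10^3 mm²;  r_min = √(I/A) = √(3.098×10^6/3.257×10^3) = 30.84 mm
L_e = K·L = 2 × 5.14 m = 10.28 m = 10280 mm
λ = L_e / r_min = 10280 / 30.84 = 333

λ ≈ 333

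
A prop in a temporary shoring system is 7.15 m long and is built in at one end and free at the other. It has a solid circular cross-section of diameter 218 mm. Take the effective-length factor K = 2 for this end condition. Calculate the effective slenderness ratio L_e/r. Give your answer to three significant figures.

λ ≈ 262

I = πd⁴/64 = π×218⁴/64 = 1.109×10^8 mm⁴
A = 3.733×10^4 mm²;  r_min = √(I/A) = √(1.109×10^8/3.733×10^4) = 54.50 mm
L_e = K·L = 2 × 7.15 m = 14.30 m = 14300 mm
λ = L_e / r_min = 14300 / 54.50 = 262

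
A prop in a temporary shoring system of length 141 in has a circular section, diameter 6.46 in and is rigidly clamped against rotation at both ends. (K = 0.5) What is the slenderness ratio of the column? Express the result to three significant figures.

For a solid circle r = d/4 = 6.46/4 = 1.615 in
L_e = K·L = 0.5 × 141 = 70.50 in
λ = L_e / r_min = 70.500 / 1.615 = 43.7

λ ≈ 43.7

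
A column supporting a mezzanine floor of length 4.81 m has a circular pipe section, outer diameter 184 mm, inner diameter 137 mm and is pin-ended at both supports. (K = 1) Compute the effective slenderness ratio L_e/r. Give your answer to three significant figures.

λ ≈ 83.9

d_o = 184 mm, d_i = 137 mm
I = π(d_o⁴ − d_i⁴)/64 = π(184⁴ − 137.0⁴)/64 = 3.897×10^7 mm⁴
A = 1.185×10^4 mm²;  r_min = √(I/A) = √(3.897×10^7/1.185×10^4) = 57.35 mm
L_e = K·L = 1 × 4.81 m = 4.810 m = 4810.0 mm
λ = L_e / r_min = 4810.0 / 57.35 = 83.9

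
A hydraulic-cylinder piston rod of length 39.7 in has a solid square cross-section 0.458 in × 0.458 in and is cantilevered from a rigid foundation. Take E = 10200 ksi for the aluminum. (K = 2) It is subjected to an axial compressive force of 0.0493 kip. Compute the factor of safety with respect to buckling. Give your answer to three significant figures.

n ≈ 1.19

I = a⁴/12 = 0.458⁴/12 = 3.667×10^-3 in⁴
Effective length L_e = K·L = 2 × 39.7 = 79.40 in
P_cr = π²EI / L_e² = π² × 10200×10³ × 3.667×10^-3 / 79.40² = 58.55 lb
Factor of safety n = P_cr / P = 0.058552 / 0.0493 = 1.19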